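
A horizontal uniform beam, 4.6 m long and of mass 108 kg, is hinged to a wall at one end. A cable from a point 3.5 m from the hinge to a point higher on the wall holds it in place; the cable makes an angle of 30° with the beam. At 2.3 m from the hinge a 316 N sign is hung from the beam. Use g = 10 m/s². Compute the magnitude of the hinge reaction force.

|H| ≈ 1660 N

Take torques about the hinge: T sin 30° · 3.5 = 108×10×2.3 + 316×2.3 = 3210.8 N·m.
So T = 3210.8 / (0.5000 × 3.5) = 1834.7 N.
ΣF_x = 0: H_x = T cos 30° = 1588.9 N.
ΣF_y = 0: H_y = (108×10 + 316) − T sin 30° = 1396 − 917.37 = 478.63 N.
|H| = √(H_x² + H_y²) = √((1588.9)² + (478.63)²) = 1659.5 N.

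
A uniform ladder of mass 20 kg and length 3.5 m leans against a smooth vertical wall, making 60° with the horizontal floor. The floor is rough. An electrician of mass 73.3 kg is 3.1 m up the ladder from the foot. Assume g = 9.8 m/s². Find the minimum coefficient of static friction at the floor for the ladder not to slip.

ΣF_y = 0: N_floor = 20×9.8 + 73.3×9.8 = 914.34 N.
Torques about the foot: N_wall · 3.5 sin 60° = 20×9.8×1.75 cos 60° + 73.3×9.8×3.1 cos 60° → N_wall = 423.92 N.
ΣF_x = 0: f_floor = N_wall = 423.92 N.
μ_min = f_floor / N_floor = 423.92 / 914.34 = 0.4636.

μ_min ≈ 0.464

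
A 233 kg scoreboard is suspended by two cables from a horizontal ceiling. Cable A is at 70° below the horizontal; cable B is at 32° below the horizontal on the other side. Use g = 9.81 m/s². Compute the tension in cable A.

Weight W = 233 × 9.81 = 2286 N acts straight down.
Horizontal: T_A cos 70° = T_B cos 32°  →  T_B = 0.4033 T_A.
Vertical: T_A sin 70° + T_B sin 32° = 2286.
Substituting the horizontal relation into the vertical equation gives 1.153 T_A = 2286, so T_A = 1982 N.

T_A ≈ 1980 N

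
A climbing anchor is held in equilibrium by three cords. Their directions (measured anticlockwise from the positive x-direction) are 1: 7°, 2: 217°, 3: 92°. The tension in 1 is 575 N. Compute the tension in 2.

T_2 ≈ 699 N

Resolve: ΣF_x = 575 cos 7° + T_2 cos 217° + T_3 cos 92° = 0.
        ΣF_y = 575 sin 7° + T_2 sin 217° + T_3 sin 92° = 0.
The known terms sum to (570.7, 70.07) N, so -0.7986 T_2 − 0.0349 T_3 = -570.7 and -0.6018 T_2 + 0.9994 T_3 = -70.07.
Solving simultaneously: T_2 = 699.3 N, T_3 = 351 N.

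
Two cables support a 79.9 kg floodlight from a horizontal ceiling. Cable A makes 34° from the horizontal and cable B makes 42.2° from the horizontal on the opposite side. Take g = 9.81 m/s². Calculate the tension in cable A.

T_A ≈ 598 N

Weight W = 79.9 × 9.81 = 783.8 N acts straight down.
Horizontal: T_A cos 34° = T_B cos 42.2°  →  T_B = 1.119 T_A.
Vertical: T_A sin 34° + T_B sin 42.2° = 783.8.
Substituting the horizontal relation into the vertical equation gives 1.311 T_A = 783.8, so T_A = 597.9 N.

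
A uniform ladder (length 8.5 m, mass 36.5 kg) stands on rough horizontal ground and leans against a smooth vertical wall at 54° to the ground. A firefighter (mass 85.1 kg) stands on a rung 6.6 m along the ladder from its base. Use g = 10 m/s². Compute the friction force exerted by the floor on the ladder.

Torques about the foot: N_wall · 8.5 sin 54° = 36.5×10×4.25 cos 54° + 85.1×10×6.6 cos 54° → N_wall = 612.68 N.
ΣF_x = 0: f_floor = N_wall = 612.68 N.

f ≈ 613 N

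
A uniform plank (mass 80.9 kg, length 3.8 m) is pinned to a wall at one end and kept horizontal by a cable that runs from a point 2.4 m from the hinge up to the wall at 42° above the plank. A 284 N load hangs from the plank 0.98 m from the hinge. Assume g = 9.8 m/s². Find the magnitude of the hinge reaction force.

Take torques about the hinge: T sin 42° · 2.4 = 80.9×9.8×1.9 + 284×0.98 = 1784.7 N·m.
So T = 1784.7 / (0.6691 × 2.4) = 1111.3 N.
ΣF_x = 0: H_x = T cos 42° = 825.87 N.
ΣF_y = 0: H_y = (80.9×9.8 + 284) − T sin 42° = 1076.8 − 743.62 = 333.2 N.
|H| = √(H_x² + H_y²) = √((825.87)² + (333.2)²) = 890.55 N.

|H| ≈ 891 N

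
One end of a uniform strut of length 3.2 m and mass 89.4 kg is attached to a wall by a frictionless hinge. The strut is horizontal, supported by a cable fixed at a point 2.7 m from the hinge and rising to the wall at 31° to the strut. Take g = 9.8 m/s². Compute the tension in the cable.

Take torques about the hinge: T sin 31° · 2.7 = 89.4×9.8×1.6 = 1401.8 N·m.
So T = 1401.8 / (0.5150 × 2.7) = 1008 N.

T ≈ 1010 N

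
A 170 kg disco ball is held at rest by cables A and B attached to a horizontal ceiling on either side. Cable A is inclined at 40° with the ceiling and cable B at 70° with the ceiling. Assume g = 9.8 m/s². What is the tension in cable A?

Weight W = 170 × 9.8 = 1666 N acts straight down.
Horizontal: T_A cos 40° = T_B cos 70°  →  T_B = 2.24 T_A.
Vertical: T_A sin 40° + T_B sin 70° = 1666.
Substituting the horizontal relation into the vertical equation gives 2.747 T_A = 1666, so T_A = 606.4 N.

T_A ≈ 606 N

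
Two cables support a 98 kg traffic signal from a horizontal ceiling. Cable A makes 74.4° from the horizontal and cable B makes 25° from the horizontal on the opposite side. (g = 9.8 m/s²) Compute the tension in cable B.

T_B ≈ 262 N

Weight W = 98 × 9.8 = 960.4 N acts straight down.
Horizontal: T_A cos 74.4° = T_B cos 25°  →  T_A = 3.37 T_B.
Vertical: T_A sin 74.4° + T_B sin 25° = 960.4.
Substituting the horizontal relation into the vertical equation gives 3.669 T_B = 960.4, so T_B = 261.8 N.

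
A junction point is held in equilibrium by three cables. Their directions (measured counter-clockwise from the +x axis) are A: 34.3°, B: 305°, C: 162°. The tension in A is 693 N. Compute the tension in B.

Resolve: ΣF_x = 693 cos 34.3° + T_B cos 305° + T_C cos 162° = 0.
        ΣF_y = 693 sin 34.3° + T_B sin 305° + T_C sin 162° = 0.
The known terms sum to (572.5, 390.5) N, so 0.5736 T_B − 0.9511 T_C = -572.5 and -0.8192 T_B + 0.3090 T_C = -390.5.
Solving simultaneously: T_B = 911.1 N, T_C = 1151 N.

T_B ≈ 911 N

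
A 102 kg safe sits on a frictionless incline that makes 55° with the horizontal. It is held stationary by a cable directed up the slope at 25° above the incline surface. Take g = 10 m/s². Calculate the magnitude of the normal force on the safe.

N ≈ 195 N

Take axes along and perpendicular to the incline. Weight components: W sin 55° = 835.5 N down-slope, W cos 55° = 585 N into the surface.
Along incline: T cos 25° = W sin 55° → T = 921.9 N.
Perpendicular: N = W cos 55° − T sin 25° = 195.4 N.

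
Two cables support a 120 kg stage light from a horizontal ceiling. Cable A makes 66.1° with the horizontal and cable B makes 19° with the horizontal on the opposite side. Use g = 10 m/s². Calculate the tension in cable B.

Weight W = 120 × 10 = 1200 N acts straight down.
Horizontal: T_A cos 66.1° = T_B cos 19°  →  T_A = 2.334 T_B.
Vertical: T_A sin 66.1° + T_B sin 19° = 1200.
Substituting the horizontal relation into the vertical equation gives 2.459 T_B = 1200, so T_B = 488 N.

T_B ≈ 488 N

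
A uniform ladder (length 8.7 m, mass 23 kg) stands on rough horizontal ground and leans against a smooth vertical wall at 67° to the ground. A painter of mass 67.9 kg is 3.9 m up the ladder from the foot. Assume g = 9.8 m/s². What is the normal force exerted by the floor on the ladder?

ΣF_y = 0: N_floor = 23×9.8 + 67.9×9.8 = 890.82 N.

N_floor ≈ 891 N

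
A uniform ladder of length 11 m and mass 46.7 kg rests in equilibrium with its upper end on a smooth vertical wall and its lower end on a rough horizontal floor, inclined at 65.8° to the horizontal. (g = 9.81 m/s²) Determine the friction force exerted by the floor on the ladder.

Torques about the foot: N_wall · 11 sin 65.8° = 46.7×9.81×5.5 cos 65.8° → N_wall = 102.95 N.
ΣF_x = 0: f_floor = N_wall = 102.95 N.

f ≈ 103 N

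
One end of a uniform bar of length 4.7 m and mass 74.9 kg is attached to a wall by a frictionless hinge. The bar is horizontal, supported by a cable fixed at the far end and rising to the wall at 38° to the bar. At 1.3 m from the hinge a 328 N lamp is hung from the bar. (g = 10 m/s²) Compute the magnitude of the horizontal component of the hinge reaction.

H_x ≈ 595 N

Take torques about the hinge: T sin 38° · 4.7 = 74.9×10×2.35 + 328×1.3 = 2186.6 N·m.
So T = 2186.6 / (0.6157 × 4.7) = 755.65 N.
ΣF_x = 0: H_x = T cos 38° = 595.46 N.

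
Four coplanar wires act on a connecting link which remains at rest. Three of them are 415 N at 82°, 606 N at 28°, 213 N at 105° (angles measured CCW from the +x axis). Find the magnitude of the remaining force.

F ≈ 1050 N

Sum the known components: ΣF_x = 537.7 N, ΣF_y = 901.2 N.
For equilibrium the remaining force must supply (−ΣF_x, −ΣF_y) = (-537.7, -901.2) N.
Magnitude = √((-537.7)² + (-901.2)²) = 1049 N; direction = atan2(-901.2, -537.7) = 239.2°.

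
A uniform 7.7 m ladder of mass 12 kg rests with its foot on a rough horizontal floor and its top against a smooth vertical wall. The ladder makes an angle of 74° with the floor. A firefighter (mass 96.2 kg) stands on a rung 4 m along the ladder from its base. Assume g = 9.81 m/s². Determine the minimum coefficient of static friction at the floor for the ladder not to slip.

ΣF_y = 0: N_floor = 12×9.81 + 96.2×9.81 = 1061.4 N.
Torques about the foot: N_wall · 7.7 sin 74° = 12×9.81×3.85 cos 74° + 96.2×9.81×4 cos 74° → N_wall = 157.45 N.
ΣF_x = 0: f_floor = N_wall = 157.45 N.
μ_min = f_floor / N_floor = 157.45 / 1061.4 = 0.1483.

μ_min ≈ 0.148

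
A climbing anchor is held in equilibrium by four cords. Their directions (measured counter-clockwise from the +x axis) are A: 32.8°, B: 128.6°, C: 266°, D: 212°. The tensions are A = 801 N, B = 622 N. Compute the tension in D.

Resolve: ΣF_x = 801 cos 32.8° + 622 cos 128.6° + T_C cos 266° + T_D cos 212° = 0.
        ΣF_y = 801 sin 32.8° + 622 sin 128.6° + T_C sin 266° + T_D sin 212° = 0.
The known terms sum to (285.2, 920) N, so -0.0698 T_C − 0.8480 T_D = -285.2 and -0.9976 T_C − 0.5299 T_D = -920.
Solving simultaneously: T_C = 777.6 N, T_D = 272.4 N.

T_D ≈ 272 N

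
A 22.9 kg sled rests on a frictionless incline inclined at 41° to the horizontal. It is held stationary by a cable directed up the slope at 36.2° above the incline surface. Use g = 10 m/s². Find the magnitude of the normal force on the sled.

N ≈ 62.9 N

Take axes along and perpendicular to the incline. Weight components: W sin 41° = 150.2 N down-slope, W cos 41° = 172.8 N into the surface.
Along incline: T cos 36.2° = W sin 41° → T = 186.2 N.
Perpendicular: N = W cos 41° − T sin 36.2° = 62.87 N.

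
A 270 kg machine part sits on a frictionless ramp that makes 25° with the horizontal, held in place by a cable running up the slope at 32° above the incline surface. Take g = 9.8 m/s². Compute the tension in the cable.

T ≈ 1320 N

Take axes along and perpendicular to the incline. Weight components: W sin 25° = 1118 N down-slope, W cos 25° = 2398 N into the surface.
Along incline: T cos 32° = W sin 25° → T = 1319 N.
Perpendicular: N = W cos 25° − T sin 32° = 1699 N.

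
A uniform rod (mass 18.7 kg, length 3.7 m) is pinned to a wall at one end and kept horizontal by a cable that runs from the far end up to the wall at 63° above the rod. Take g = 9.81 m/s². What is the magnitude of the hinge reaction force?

Take torques about the hinge: T sin 63° · 3.7 = 18.7×9.81×1.85 = 339.38 N·m.
So T = 339.38 / (0.8910 × 3.7) = 102.94 N.
ΣF_x = 0: H_x = T cos 63° = 46.735 N.
ΣF_y = 0: H_y = (18.7×9.81) − T sin 63° = 183.45 − 91.724 = 91.724 N.
|H| = √(H_x² + H_y²) = √((46.735)² + (91.724)²) = 102.94 N.

|H| ≈ 103 N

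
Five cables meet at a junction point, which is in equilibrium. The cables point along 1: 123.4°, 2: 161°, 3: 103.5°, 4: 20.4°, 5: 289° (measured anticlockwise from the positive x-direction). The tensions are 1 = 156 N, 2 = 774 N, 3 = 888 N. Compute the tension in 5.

Resolve: ΣF_x = 156 cos 123.4° + 774 cos 161° + 888 cos 103.5° + T_4 cos 20.4° + T_5 cos 289° = 0.
        ΣF_y = 156 sin 123.4° + 774 sin 161° + 888 sin 103.5° + T_4 sin 20.4° + T_5 sin 289° = 0.
The known terms sum to (-1025, 1246) N, so 0.9373 T_4 + 0.3256 T_5 = 1025 and 0.3486 T_4 − 0.9455 T_5 = -1246.
Solving simultaneously: T_4 = 563.8 N, T_5 = 1525 N.

T_5 ≈ 1530 N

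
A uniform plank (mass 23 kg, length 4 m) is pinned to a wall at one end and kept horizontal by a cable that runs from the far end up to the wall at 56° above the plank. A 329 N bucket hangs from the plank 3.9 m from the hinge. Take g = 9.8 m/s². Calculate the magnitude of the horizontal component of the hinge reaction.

Take torques about the hinge: T sin 56° · 4 = 23×9.8×2 + 329×3.9 = 1733.9 N·m.
So T = 1733.9 / (0.8290 × 4) = 522.87 N.
ΣF_x = 0: H_x = T cos 56° = 292.38 N.

H_x ≈ 292 N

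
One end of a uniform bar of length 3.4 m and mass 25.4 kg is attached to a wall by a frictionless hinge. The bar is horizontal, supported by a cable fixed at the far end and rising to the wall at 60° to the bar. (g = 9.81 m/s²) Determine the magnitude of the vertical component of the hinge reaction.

Take torques about the hinge: T sin 60° · 3.4 = 25.4×9.81×1.7 = 423.6 N·m.
So T = 423.6 / (0.8660 × 3.4) = 143.86 N.
ΣF_y = 0: H_y = (25.4×9.81) − T sin 60° = 249.17 − 124.59 = 124.59 N.

|H_y| ≈ 125 N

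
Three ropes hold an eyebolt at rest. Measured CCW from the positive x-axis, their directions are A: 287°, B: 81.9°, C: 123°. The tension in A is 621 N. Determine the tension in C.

Resolve: ΣF_x = 621 cos 287° + T_B cos 81.9° + T_C cos 123° = 0.
        ΣF_y = 621 sin 287° + T_B sin 81.9° + T_C sin 123° = 0.
The known terms sum to (181.6, -593.9) N, so 0.1409 T_B − 0.5446 T_C = -181.6 and 0.9900 T_B + 0.8387 T_C = 593.9.
Solving simultaneously: T_B = 260.4 N, T_C = 400.7 N.

T_C ≈ 401 N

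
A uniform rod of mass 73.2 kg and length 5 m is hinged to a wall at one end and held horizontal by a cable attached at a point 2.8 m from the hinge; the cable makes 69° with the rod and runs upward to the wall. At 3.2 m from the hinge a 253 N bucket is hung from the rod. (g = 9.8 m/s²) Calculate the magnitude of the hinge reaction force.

Take torques about the hinge: T sin 69° · 2.8 = 73.2×9.8×2.5 + 253×3.2 = 2603 N·m.
So T = 2603 / (0.9336 × 2.8) = 995.78 N.
ΣF_x = 0: H_x = T cos 69° = 356.86 N.
ΣF_y = 0: H_y = (73.2×9.8 + 253) − T sin 69° = 970.36 − 929.64 = 40.717 N.
|H| = √(H_x² + H_y²) = √((356.86)² + (40.717)²) = 359.17 N.

|H| ≈ 359 N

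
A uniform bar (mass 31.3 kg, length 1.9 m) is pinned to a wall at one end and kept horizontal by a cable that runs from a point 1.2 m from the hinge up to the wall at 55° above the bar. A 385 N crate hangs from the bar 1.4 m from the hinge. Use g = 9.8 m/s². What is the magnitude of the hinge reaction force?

Take torques about the hinge: T sin 55° · 1.2 = 31.3×9.8×0.95 + 385×1.4 = 830.4 N·m.
So T = 830.4 / (0.8192 × 1.2) = 844.78 N.
ΣF_x = 0: H_x = T cos 55° = 484.55 N.
ΣF_y = 0: H_y = (31.3×9.8 + 385) − T sin 55° = 691.74 − 692 = -0.2625 N.
|H| = √(H_x² + H_y²) = √((484.55)² + (-0.2625)²) = 484.55 N.

|H| ≈ 485 N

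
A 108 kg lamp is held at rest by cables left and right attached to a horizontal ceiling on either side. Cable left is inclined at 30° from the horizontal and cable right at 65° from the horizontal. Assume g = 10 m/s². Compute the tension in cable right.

T_right ≈ 939 N

Weight W = 108 × 10 = 1080 N acts straight down.
Horizontal: T_left cos 30° = T_right cos 65°  →  T_left = 0.488 T_right.
Vertical: T_left sin 30° + T_right sin 65° = 1080.
Substituting the horizontal relation into the vertical equation gives 1.15 T_right = 1080, so T_right = 938.9 N.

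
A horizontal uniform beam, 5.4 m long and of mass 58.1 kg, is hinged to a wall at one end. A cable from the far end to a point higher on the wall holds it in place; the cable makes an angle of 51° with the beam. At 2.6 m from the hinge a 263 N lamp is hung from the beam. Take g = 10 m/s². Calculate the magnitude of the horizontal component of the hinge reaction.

H_x ≈ 338 N

Take torques about the hinge: T sin 51° · 5.4 = 58.1×10×2.7 + 263×2.6 = 2252.5 N·m.
So T = 2252.5 / (0.7771 × 5.4) = 536.75 N.
ΣF_x = 0: H_x = T cos 51° = 337.78 N.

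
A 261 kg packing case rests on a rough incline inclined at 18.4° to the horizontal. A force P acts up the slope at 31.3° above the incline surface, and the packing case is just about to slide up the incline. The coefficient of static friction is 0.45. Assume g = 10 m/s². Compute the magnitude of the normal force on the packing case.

N ≈ 1550 N

On the verge of sliding up the incline, friction equals μN and acts down the slope.
Perpendicular: N + P sin 31.3° = W cos 18.4° = 2477 N.
Along incline: P cos 31.3° = W sin 18.4° + μN  with W sin 18.4° = 823.8 N.
Solving the pair for P and N: P = 1781 N, N = 1551 N (and f = μN = 698.1 N).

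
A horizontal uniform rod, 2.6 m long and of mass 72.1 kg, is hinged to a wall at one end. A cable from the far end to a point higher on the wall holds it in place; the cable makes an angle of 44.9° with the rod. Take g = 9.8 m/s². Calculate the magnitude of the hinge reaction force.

|H| ≈ 501 N

Take torques about the hinge: T sin 44.9° · 2.6 = 72.1×9.8×1.3 = 918.55 N·m.
So T = 918.55 / (0.7059 × 2.6) = 500.5 N.
ΣF_x = 0: H_x = T cos 44.9° = 354.53 N.
ΣF_y = 0: H_y = (72.1×9.8) − T sin 44.9° = 706.58 − 353.29 = 353.29 N.
|H| = √(H_x² + H_y²) = √((354.53)² + (353.29)²) = 500.5 N.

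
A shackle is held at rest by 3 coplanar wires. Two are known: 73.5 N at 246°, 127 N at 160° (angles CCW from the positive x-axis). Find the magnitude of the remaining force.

F ≈ 151 N

Sum the known components: ΣF_x = -149.2 N, ΣF_y = -23.71 N.
For equilibrium the remaining force must supply (−ΣF_x, −ΣF_y) = (149.2, 23.71) N.
Magnitude = √((149.2)² + (23.71)²) = 151.1 N; direction = atan2(23.71, 149.2) = 9.0°.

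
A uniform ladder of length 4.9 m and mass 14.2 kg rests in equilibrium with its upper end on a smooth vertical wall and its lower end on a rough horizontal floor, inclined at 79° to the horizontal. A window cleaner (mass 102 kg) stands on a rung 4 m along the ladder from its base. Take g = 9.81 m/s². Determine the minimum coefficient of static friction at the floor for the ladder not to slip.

μ_min ≈ 0.151

ΣF_y = 0: N_floor = 14.2×9.81 + 102×9.81 = 1139.9 N.
Torques about the foot: N_wall · 4.9 sin 79° = 14.2×9.81×2.45 cos 79° + 102×9.81×4 cos 79° → N_wall = 172.31 N.
ΣF_x = 0: f_floor = N_wall = 172.31 N.
μ_min = f_floor / N_floor = 172.31 / 1139.9 = 0.1512.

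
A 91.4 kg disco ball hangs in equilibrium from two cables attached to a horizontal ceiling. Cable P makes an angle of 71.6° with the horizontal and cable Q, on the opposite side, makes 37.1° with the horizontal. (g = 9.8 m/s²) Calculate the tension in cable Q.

T_Q ≈ 298 N

Weight W = 91.4 × 9.8 = 895.7 N acts straight down.
Horizontal: T_P cos 71.6° = T_Q cos 37.1°  →  T_P = 2.527 T_Q.
Vertical: T_P sin 71.6° + T_Q sin 37.1° = 895.7.
Substituting the horizontal relation into the vertical equation gives 3.001 T_Q = 895.7, so T_Q = 298.5 N.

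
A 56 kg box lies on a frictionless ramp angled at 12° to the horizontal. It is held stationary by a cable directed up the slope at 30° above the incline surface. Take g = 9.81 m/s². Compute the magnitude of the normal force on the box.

Take axes along and perpendicular to the incline. Weight components: W sin 12° = 114.2 N down-slope, W cos 12° = 537.4 N into the surface.
Along incline: T cos 30° = W sin 12° → T = 131.9 N.
Perpendicular: N = W cos 12° − T sin 30° = 471.4 N.

N ≈ 471 N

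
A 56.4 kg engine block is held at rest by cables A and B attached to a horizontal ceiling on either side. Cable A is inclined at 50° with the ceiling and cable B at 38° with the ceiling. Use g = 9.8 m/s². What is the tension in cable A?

Weight W = 56.4 × 9.8 = 552.7 N acts straight down.
Horizontal: T_A cos 50° = T_B cos 38°  →  T_B = 0.8157 T_A.
Vertical: T_A sin 50° + T_B sin 38° = 552.7.
Substituting the horizontal relation into the vertical equation gives 1.268 T_A = 552.7, so T_A = 435.8 N.

T_A ≈ 436 N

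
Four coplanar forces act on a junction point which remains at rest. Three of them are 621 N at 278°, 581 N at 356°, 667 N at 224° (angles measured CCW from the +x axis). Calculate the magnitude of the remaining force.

Sum the known components: ΣF_x = 186.2 N, ΣF_y = -1119 N.
For equilibrium the remaining force must supply (−ΣF_x, −ΣF_y) = (-186.2, 1119) N.
Magnitude = √((-186.2)² + (1119)²) = 1134 N; direction = atan2(1119, -186.2) = 99.4°.

F ≈ 1130 N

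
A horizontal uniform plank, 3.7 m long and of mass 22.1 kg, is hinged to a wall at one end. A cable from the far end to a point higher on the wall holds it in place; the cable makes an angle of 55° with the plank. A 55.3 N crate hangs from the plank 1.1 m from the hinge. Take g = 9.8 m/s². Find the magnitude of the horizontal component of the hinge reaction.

H_x ≈ 87.3 N

Take torques about the hinge: T sin 55° · 3.7 = 22.1×9.8×1.85 + 55.3×1.1 = 461.5 N·m.
So T = 461.5 / (0.8192 × 3.7) = 152.27 N.
ΣF_x = 0: H_x = T cos 55° = 87.337 N.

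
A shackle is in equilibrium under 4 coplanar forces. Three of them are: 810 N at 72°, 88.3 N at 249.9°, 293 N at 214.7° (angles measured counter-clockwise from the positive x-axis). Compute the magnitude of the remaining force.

Sum the known components: ΣF_x = -20.93 N, ΣF_y = 520.6 N.
For equilibrium the remaining force must supply (−ΣF_x, −ΣF_y) = (20.93, -520.6) N.
Magnitude = √((20.93)² + (-520.6)²) = 521.1 N; direction = atan2(-520.6, 20.93) = 272.3°.

F ≈ 521 N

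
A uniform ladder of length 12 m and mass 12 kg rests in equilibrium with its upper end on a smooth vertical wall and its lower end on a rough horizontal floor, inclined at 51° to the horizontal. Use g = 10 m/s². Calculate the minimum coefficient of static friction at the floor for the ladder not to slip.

μ_min ≈ 0.405

ΣF_y = 0: N_floor = 12×10 = 120 N.
Torques about the foot: N_wall · 12 sin 51° = 12×10×6 cos 51° → N_wall = 48.587 N.
ΣF_x = 0: f_floor = N_wall = 48.587 N.
μ_min = f_floor / N_floor = 48.587 / 120 = 0.4049.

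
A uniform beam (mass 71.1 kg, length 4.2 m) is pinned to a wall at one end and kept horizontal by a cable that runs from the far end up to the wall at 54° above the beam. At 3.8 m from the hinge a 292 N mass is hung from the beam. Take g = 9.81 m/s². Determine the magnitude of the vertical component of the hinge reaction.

Take torques about the hinge: T sin 54° · 4.2 = 71.1×9.81×2.1 + 292×3.8 = 2574.3 N·m.
So T = 2574.3 / (0.8090 × 4.2) = 757.63 N.
ΣF_y = 0: H_y = (71.1×9.81 + 292) − T sin 54° = 989.49 − 612.94 = 376.56 N.

|H_y| ≈ 377 N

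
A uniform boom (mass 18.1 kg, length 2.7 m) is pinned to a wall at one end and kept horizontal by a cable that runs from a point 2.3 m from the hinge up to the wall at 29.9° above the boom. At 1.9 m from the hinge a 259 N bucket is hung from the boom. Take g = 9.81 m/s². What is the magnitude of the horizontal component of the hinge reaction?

H_x ≈ 553 N

Take torques about the hinge: T sin 29.9° · 2.3 = 18.1×9.81×1.35 + 259×1.9 = 731.81 N·m.
So T = 731.81 / (0.4985 × 2.3) = 638.28 N.
ΣF_x = 0: H_x = T cos 29.9° = 553.33 N.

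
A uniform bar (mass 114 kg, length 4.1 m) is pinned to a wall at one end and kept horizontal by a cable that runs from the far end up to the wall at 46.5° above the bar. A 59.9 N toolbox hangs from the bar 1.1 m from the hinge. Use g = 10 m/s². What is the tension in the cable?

T ≈ 808 N

Take torques about the hinge: T sin 46.5° · 4.1 = 114×10×2.05 + 59.9×1.1 = 2402.9 N·m.
So T = 2402.9 / (0.7254 × 4.1) = 807.96 N.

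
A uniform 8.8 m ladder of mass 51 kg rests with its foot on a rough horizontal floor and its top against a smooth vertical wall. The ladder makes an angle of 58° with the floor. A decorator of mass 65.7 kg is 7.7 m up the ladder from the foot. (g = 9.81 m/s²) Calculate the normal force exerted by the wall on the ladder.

Torques about the foot: N_wall · 8.8 sin 58° = 51×9.81×4.4 cos 58° + 65.7×9.81×7.7 cos 58° → N_wall = 508.71 N.

N_wall ≈ 509 N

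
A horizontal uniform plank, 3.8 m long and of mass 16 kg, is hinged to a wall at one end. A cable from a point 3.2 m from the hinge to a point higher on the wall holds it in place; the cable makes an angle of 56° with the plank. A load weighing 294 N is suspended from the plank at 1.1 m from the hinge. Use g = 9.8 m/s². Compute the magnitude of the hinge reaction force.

Take torques about the hinge: T sin 56° · 3.2 = 16×9.8×1.9 + 294×1.1 = 621.32 N·m.
So T = 621.32 / (0.8290 × 3.2) = 234.2 N.
ΣF_x = 0: H_x = T cos 56° = 130.96 N.
ΣF_y = 0: H_y = (16×9.8 + 294) − T sin 56° = 450.8 − 194.16 = 256.64 N.
|H| = √(H_x² + H_y²) = √((130.96)² + (256.64)²) = 288.12 N.

|H| ≈ 288 N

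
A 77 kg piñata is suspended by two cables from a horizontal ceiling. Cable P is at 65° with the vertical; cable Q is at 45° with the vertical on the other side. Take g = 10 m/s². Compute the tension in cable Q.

Angles from the horizontal: cable P is 90° − 65° = 25°, cable Q is 90° − 45° = 45°.
Weight W = 77 × 10 = 770 N acts straight down.
Horizontal: T_P cos 25° = T_Q cos 45°  →  T_P = 0.7802 T_Q.
Vertical: T_P sin 25° + T_Q sin 45° = 770.
Substituting the horizontal relation into the vertical equation gives 1.037 T_Q = 770, so T_Q = 742.6 N.

T_Q ≈ 743 N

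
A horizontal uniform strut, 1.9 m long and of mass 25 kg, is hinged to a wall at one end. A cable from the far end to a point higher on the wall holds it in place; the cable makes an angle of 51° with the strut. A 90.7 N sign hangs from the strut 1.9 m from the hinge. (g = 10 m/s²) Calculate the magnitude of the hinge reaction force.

|H| ≈ 215 N

Take torques about the hinge: T sin 51° · 1.9 = 25×10×0.95 + 90.7×1.9 = 409.83 N·m.
So T = 409.83 / (0.7771 × 1.9) = 277.55 N.
ΣF_x = 0: H_x = T cos 51° = 174.67 N.
ΣF_y = 0: H_y = (25×10 + 90.7) − T sin 51° = 340.7 − 215.7 = 125 N.
|H| = √(H_x² + H_y²) = √((174.67)² + (125)²) = 214.79 N.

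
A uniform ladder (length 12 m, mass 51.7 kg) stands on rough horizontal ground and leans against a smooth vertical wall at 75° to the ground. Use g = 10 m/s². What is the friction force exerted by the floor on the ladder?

f ≈ 69.3 N

Torques about the foot: N_wall · 12 sin 75° = 51.7×10×6 cos 75° → N_wall = 69.265 N.
ΣF_x = 0: f_floor = N_wall = 69.265 N.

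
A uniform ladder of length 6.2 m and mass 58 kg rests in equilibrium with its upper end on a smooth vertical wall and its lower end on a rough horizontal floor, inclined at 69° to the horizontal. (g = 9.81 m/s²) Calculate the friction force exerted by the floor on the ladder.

f ≈ 109 N

Torques about the foot: N_wall · 6.2 sin 69° = 58×9.81×3.1 cos 69° → N_wall = 109.21 N.
ΣF_x = 0: f_floor = N_wall = 109.21 N.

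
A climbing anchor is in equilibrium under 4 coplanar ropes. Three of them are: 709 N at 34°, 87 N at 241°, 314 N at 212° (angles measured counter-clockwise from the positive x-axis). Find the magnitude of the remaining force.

F ≈ 319 N

Sum the known components: ΣF_x = 279.3 N, ΣF_y = 154 N.
For equilibrium the remaining force must supply (−ΣF_x, −ΣF_y) = (-279.3, -154) N.
Magnitude = √((-279.3)² + (-154)²) = 319 N; direction = atan2(-154, -279.3) = 208.9°.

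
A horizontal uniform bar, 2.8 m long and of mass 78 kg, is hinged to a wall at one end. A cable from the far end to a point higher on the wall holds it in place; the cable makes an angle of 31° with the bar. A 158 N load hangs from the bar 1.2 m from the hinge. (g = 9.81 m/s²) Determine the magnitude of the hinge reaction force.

Take torques about the hinge: T sin 31° · 2.8 = 78×9.81×1.4 + 158×1.2 = 1260.9 N·m.
So T = 1260.9 / (0.5150 × 2.8) = 874.31 N.
ΣF_x = 0: H_x = T cos 31° = 749.43 N.
ΣF_y = 0: H_y = (78×9.81 + 158) − T sin 31° = 923.18 − 450.3 = 472.88 N.
|H| = √(H_x² + H_y²) = √((749.43)² + (472.88)²) = 886.15 N.

|H| ≈ 886 N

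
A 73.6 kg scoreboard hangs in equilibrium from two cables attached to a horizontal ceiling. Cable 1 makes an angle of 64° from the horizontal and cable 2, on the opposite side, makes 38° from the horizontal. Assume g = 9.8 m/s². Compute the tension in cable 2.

T_2 ≈ 323 N

Weight W = 73.6 × 9.8 = 721.3 N acts straight down.
Horizontal: T_1 cos 64° = T_2 cos 38°  →  T_1 = 1.798 T_2.
Vertical: T_1 sin 64° + T_2 sin 38° = 721.3.
Substituting the horizontal relation into the vertical equation gives 2.231 T_2 = 721.3, so T_2 = 323.3 N.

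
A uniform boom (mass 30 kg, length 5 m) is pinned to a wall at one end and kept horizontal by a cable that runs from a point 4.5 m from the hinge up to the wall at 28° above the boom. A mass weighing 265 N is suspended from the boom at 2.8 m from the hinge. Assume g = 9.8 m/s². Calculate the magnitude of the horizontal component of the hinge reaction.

Take torques about the hinge: T sin 28° · 4.5 = 30×9.8×2.5 + 265×2.8 = 1477 N·m.
So T = 1477 / (0.4695 × 4.5) = 699.13 N.
ΣF_x = 0: H_x = T cos 28° = 617.3 N.

H_x ≈ 617 N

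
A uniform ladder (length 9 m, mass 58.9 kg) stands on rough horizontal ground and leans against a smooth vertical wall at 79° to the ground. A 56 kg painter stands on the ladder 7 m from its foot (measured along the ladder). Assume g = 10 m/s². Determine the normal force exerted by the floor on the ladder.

N_floor ≈ 1150 N

ΣF_y = 0: N_floor = 58.9×10 + 56×10 = 1149 N.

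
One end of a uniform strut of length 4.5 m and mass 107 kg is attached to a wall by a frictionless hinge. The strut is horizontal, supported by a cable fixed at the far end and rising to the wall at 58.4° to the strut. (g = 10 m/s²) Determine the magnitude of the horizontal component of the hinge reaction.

H_x ≈ 329 N

Take torques about the hinge: T sin 58.4° · 4.5 = 107×10×2.25 = 2407.5 N·m.
So T = 2407.5 / (0.8517 × 4.5) = 628.14 N.
ΣF_x = 0: H_x = T cos 58.4° = 329.13 N.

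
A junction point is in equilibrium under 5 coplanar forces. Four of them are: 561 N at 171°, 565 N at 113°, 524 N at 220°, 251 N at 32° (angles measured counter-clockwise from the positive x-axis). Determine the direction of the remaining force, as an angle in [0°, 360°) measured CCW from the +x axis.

Sum the known components: ΣF_x = -963.4 N, ΣF_y = 404 N.
For equilibrium the remaining force must supply (−ΣF_x, −ΣF_y) = (963.4, -404) N.
Magnitude = √((963.4)² + (-404)²) = 1045 N; direction = atan2(-404, 963.4) = 337.2°.

θ ≈ 337°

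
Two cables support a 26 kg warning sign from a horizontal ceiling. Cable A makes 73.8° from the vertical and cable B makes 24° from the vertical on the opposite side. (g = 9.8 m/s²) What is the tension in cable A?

T_A ≈ 105 N

Angles from the horizontal: cable A is 90° − 73.8° = 16.2°, cable B is 90° − 24° = 66°.
Weight W = 26 × 9.8 = 254.8 N acts straight down.
Horizontal: T_A cos 16.2° = T_B cos 66°  →  T_B = 2.361 T_A.
Vertical: T_A sin 16.2° + T_B sin 66° = 254.8.
Substituting the horizontal relation into the vertical equation gives 2.436 T_A = 254.8, so T_A = 104.6 N.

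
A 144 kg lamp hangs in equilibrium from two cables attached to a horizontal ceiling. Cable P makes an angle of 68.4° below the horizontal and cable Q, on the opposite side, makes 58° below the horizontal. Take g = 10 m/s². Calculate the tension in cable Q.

Weight W = 144 × 10 = 1440 N acts straight down.
Horizontal: T_P cos 68.4° = T_Q cos 58°  →  T_P = 1.44 T_Q.
Vertical: T_P sin 68.4° + T_Q sin 58° = 1440.
Substituting the horizontal relation into the vertical equation gives 2.186 T_Q = 1440, so T_Q = 658.6 N.

T_Q ≈ 659 N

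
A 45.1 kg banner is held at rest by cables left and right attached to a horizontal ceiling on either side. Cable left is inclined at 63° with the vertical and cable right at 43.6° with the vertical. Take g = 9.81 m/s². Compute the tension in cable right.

Angles from the horizontal: cable left is 90° − 63° = 27°, cable right is 90° − 43.6° = 46.4°.
Weight W = 45.1 × 9.81 = 442.4 N acts straight down.
Horizontal: T_left cos 27° = T_right cos 46.4°  →  T_left = 0.774 T_right.
Vertical: T_left sin 27° + T_right sin 46.4° = 442.4.
Substituting the horizontal relation into the vertical equation gives 1.076 T_right = 442.4, so T_right = 411.4 N.

T_right ≈ 411 N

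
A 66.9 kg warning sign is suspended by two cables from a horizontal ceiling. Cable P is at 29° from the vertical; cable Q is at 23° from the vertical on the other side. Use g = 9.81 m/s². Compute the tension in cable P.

T_P ≈ 325 N

Angles from the horizontal: cable P is 90° − 29° = 61°, cable Q is 90° − 23° = 67°.
Weight W = 66.9 × 9.81 = 656.3 N acts straight down.
Horizontal: T_P cos 61° = T_Q cos 67°  →  T_Q = 1.241 T_P.
Vertical: T_P sin 61° + T_Q sin 67° = 656.3.
Substituting the horizontal relation into the vertical equation gives 2.017 T_P = 656.3, so T_P = 325.4 N.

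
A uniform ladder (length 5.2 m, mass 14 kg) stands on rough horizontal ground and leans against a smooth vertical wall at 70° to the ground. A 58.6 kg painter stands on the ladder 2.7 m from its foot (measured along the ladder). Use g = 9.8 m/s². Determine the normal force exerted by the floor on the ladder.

N_floor ≈ 711 N

ΣF_y = 0: N_floor = 14×9.8 + 58.6×9.8 = 711.48 N.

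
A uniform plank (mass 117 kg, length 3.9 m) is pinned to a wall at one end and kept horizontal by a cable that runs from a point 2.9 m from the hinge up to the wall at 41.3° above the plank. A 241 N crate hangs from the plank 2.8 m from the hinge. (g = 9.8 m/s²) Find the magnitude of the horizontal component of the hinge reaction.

Take torques about the hinge: T sin 41.3° · 2.9 = 117×9.8×1.95 + 241×2.8 = 2910.7 N·m.
So T = 2910.7 / (0.6600 × 2.9) = 1520.7 N.
ΣF_x = 0: H_x = T cos 41.3° = 1142.5 N.

H_x ≈ 1140 N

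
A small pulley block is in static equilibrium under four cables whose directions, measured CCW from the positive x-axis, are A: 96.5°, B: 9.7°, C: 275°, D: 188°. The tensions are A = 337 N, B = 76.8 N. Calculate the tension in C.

Resolve: ΣF_x = 337 cos 96.5° + 76.8 cos 9.7° + T_C cos 275° + T_D cos 188° = 0.
        ΣF_y = 337 sin 96.5° + 76.8 sin 9.7° + T_C sin 275° + T_D sin 188° = 0.
The known terms sum to (37.55, 347.8) N, so 0.0872 T_C − 0.9903 T_D = -37.55 and -0.9962 T_C − 0.1392 T_D = -347.8.
Solving simultaneously: T_C = 339.6 N, T_D = 67.81 N.

T_C ≈ 340 N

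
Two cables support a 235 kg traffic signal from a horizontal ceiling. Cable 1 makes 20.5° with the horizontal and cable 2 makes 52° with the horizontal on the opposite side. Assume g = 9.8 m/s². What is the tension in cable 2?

Weight W = 235 × 9.8 = 2303 N acts straight down.
Horizontal: T_1 cos 20.5° = T_2 cos 52°  →  T_1 = 0.6573 T_2.
Vertical: T_1 sin 20.5° + T_2 sin 52° = 2303.
Substituting the horizontal relation into the vertical equation gives 1.018 T_2 = 2303, so T_2 = 2262 N.

T_2 ≈ 2260 N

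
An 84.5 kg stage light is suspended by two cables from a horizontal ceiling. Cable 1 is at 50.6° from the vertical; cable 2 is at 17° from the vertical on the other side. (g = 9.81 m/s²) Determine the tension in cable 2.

Angles from the horizontal: cable 1 is 90° − 50.6° = 39.4°, cable 2 is 90° − 17° = 73°.
Weight W = 84.5 × 9.81 = 828.9 N acts straight down.
Horizontal: T_1 cos 39.4° = T_2 cos 73°  →  T_1 = 0.3784 T_2.
Vertical: T_1 sin 39.4° + T_2 sin 73° = 828.9.
Substituting the horizontal relation into the vertical equation gives 1.196 T_2 = 828.9, so T_2 = 692.8 N.

T_2 ≈ 693 N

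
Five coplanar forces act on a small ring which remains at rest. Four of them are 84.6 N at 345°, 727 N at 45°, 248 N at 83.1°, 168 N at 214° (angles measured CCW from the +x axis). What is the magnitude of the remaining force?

F ≈ 807 N

Sum the known components: ΣF_x = 486.3 N, ΣF_y = 644.4 N.
For equilibrium the remaining force must supply (−ΣF_x, −ΣF_y) = (-486.3, -644.4) N.
Magnitude = √((-486.3)² + (-644.4)²) = 807.3 N; direction = atan2(-644.4, -486.3) = 233.0°.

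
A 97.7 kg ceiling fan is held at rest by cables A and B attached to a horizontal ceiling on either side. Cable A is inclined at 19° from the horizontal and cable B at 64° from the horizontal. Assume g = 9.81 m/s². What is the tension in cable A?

Weight W = 97.7 × 9.81 = 958.4 N acts straight down.
Horizontal: T_A cos 19° = T_B cos 64°  →  T_B = 2.157 T_A.
Vertical: T_A sin 19° + T_B sin 64° = 958.4.
Substituting the horizontal relation into the vertical equation gives 2.264 T_A = 958.4, so T_A = 423.3 N.

T_A ≈ 423 N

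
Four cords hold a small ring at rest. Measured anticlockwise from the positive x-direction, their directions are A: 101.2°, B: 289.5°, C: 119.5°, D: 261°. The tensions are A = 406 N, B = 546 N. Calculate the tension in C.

T_C ≈ 193 N

Resolve: ΣF_x = 406 cos 101.2° + 546 cos 289.5° + T_C cos 119.5° + T_D cos 261° = 0.
        ΣF_y = 406 sin 101.2° + 546 sin 289.5° + T_C sin 119.5° + T_D sin 261° = 0.
The known terms sum to (103.4, -116.4) N, so -0.4924 T_C − 0.1564 T_D = -103.4 and 0.8704 T_C − 0.9877 T_D = 116.4.
Solving simultaneously: T_C = 193.3 N, T_D = 52.48 N.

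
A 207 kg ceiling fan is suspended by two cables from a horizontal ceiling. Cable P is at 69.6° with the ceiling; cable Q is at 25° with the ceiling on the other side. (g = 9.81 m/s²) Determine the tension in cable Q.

T_Q ≈ 710 N

Weight W = 207 × 9.81 = 2031 N acts straight down.
Horizontal: T_P cos 69.6° = T_Q cos 25°  →  T_P = 2.6 T_Q.
Vertical: T_P sin 69.6° + T_Q sin 25° = 2031.
Substituting the horizontal relation into the vertical equation gives 2.86 T_Q = 2031, so T_Q = 710.1 N.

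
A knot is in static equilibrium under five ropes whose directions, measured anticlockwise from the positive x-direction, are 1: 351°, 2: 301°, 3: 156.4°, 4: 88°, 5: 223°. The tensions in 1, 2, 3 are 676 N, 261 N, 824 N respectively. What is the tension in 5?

Resolve: ΣF_x = 676 cos 351° + 261 cos 301° + 824 cos 156.4° + T_4 cos 88° + T_5 cos 223° = 0.
        ΣF_y = 676 sin 351° + 261 sin 301° + 824 sin 156.4° + T_4 sin 88° + T_5 sin 223° = 0.
The known terms sum to (47.02, 0.4172) N, so 0.0349 T_4 − 0.7314 T_5 = -47.02 and 0.9994 T_4 − 0.6820 T_5 = -0.4172.
Solving simultaneously: T_4 = 44.92 N, T_5 = 66.43 N.

T_5 ≈ 66.4 N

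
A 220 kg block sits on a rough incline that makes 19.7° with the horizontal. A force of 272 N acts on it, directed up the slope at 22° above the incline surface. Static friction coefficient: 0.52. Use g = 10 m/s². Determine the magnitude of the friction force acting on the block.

f ≈ 489 N

Axes along / perpendicular to the incline. W sin 19.7° = 741.6 N down-slope; W cos 19.7° = 2071 N into the surface.
Perpendicular: N = W cos 19.7° − P sin 22° = 2071 − 101.9 = 1969 N.
Along incline: P cos 22° + f = W sin 19.7° (friction acts up-slope) → f = 741.6 − 252.2 = 489.4 N.
|f| = 489.4 N ≤ μN = 1024 N, so the block is indeed static.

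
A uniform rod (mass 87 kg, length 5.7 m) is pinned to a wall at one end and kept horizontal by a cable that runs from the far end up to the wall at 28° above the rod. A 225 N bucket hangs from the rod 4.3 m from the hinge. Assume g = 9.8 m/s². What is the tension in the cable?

Take torques about the hinge: T sin 28° · 5.7 = 87×9.8×2.85 + 225×4.3 = 3397.4 N·m.
So T = 3397.4 / (0.4695 × 5.7) = 1269.6 N.

T ≈ 1270 N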